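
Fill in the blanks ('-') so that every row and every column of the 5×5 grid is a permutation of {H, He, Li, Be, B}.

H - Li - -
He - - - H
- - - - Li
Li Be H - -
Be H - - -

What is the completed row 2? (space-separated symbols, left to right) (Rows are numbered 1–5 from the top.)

(r3,c1) = B
(r3,c2) = He
(r3,c3) = Be
(r3,c4) = H
(r1,c2) = B
(r2,c2) = Li
(r2,c3) = B
(r2,c4) = Be

He Li B Be H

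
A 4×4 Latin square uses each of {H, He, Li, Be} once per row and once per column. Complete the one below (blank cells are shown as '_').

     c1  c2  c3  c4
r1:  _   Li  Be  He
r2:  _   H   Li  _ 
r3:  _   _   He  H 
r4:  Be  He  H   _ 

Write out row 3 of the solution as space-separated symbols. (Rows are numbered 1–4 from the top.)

(r1,c1): row 1 has {He,Li,Be}; column 1 has {Be}, so it must be H.
(r2,c1): row 2 has {H,Li}; column 1 has {H,Be}, so it must be He.
(r2,c4): row 2 has {H,He,Li}; column 4 has {H,He}, so it must be Be.
(r3,c1): row 3 has {H,He}; column 1 has {H,He,Be}, so it must be Li.
(r3,c2): row 3 has {H,He,Li}; column 2 has {H,He,Li}, so it must be Be.

Li Be He H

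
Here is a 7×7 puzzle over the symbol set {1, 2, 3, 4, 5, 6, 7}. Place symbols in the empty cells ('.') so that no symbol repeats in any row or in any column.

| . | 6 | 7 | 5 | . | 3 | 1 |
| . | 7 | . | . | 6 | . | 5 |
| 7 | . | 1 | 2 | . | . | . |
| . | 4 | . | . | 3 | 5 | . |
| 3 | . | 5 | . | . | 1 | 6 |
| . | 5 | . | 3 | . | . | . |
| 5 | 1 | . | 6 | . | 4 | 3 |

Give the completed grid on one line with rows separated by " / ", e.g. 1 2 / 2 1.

4 6 7 5 2 3 1 / 1 7 3 4 6 2 5 / 7 3 1 2 5 6 4 / 2 4 6 1 3 5 7 / 3 2 5 7 4 1 6 / 6 5 4 3 1 7 2 / 5 1 2 6 7 4 3

(r2,c6) = 2
(r3,c2) = 3
(r3,c6) = 6
(r3,c7) = 4
(r5,c2) = 2
(r6,c6) = 7
(r6,c7) = 2
(r7,c3) = 2
(r7,c5) = 7
(r3,c5) = 5
(r4,c3) = 6
(r4,c7) = 7
(r5,c5) = 4
(r6,c3) = 4
(r6,c5) = 1
(r1,c5) = 2
(r2,c3) = 3
(r4,c4) = 1
(r5,c4) = 7
(r6,c1) = 6
(r1,c1) = 4
(r2,c1) = 1
(r2,c4) = 4
(r4,c1) = 2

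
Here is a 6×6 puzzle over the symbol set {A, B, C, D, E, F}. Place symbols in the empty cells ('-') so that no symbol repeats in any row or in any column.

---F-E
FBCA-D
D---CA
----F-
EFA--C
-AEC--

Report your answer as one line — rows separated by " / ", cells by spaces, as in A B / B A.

C D B F A E / F B C A E D / D E F B C A / A C D E F B / E F A D B C / B A E C D F

(r2,c5) = E
(r3,c2) = E
(r3,c4) = B
(r4,c6) = B
(r5,c4) = D
(r5,c5) = B
(r6,c1) = B
(r6,c5) = D
(r6,c6) = F
(r1,c5) = A
(r3,c3) = F
(r4,c3) = D
(r4,c4) = E
(r1,c1) = C
(r1,c2) = D
(r1,c3) = B
(r4,c1) = A
(r4,c2) = C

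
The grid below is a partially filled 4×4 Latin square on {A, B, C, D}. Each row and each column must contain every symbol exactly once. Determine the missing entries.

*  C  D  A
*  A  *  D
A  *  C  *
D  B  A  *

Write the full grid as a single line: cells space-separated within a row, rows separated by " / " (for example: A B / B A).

(r1,c1) = B
(r2,c1) = C
(r2,c3) = B
(r3,c2) = D
(r3,c4) = B
(r4,c4) = C

B C D A / C A B D / A D C B / D B A C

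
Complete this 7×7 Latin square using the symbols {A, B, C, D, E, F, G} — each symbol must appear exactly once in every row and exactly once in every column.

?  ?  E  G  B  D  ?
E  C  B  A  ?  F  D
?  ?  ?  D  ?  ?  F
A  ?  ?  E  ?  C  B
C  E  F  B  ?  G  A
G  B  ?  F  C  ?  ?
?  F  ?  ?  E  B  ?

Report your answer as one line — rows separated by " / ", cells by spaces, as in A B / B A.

(r1,c1) = F
(r1,c2) = A
(r1,c7) = C
(r2,c5) = G
(r3,c1) = B
(r3,c2) = G
(r3,c5) = A
(r3,c6) = E
(r4,c2) = D
(r4,c3) = G
(r4,c5) = F
(r5,c5) = D
(r6,c6) = A
(r6,c7) = E
(r7,c1) = D
(r7,c4) = C
(r7,c7) = G
(r3,c3) = C
(r6,c3) = D
(r7,c3) = A

F A E G B D C / E C B A G F D / B G C D A E F / A D G E F C B / C E F B D G A / G B D F C A E / D F A C E B G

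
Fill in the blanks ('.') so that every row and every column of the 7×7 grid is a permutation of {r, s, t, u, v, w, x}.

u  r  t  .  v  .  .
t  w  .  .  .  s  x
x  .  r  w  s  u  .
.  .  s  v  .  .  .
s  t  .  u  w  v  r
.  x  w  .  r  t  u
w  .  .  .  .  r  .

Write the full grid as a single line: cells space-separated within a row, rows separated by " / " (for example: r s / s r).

u r t x v w s / t w v r u s x / x v r w s u t / r u s v t x w / s t x u w v r / v x w s r t u / w s u t x r v

(r2,c4) = r
(r2,c5) = u
(r3,c2) = v
(r3,c7) = t
(r4,c1) = r
(r4,c2) = u
(r4,c7) = w
(r5,c3) = x
(r6,c1) = v
(r6,c4) = s
(r7,c2) = s
(r7,c7) = v
(r1,c4) = x
(r1,c6) = w
(r1,c7) = s
(r2,c3) = v
(r4,c6) = x
(r7,c3) = u
(r7,c4) = t
(r7,c5) = x
(r4,c5) = t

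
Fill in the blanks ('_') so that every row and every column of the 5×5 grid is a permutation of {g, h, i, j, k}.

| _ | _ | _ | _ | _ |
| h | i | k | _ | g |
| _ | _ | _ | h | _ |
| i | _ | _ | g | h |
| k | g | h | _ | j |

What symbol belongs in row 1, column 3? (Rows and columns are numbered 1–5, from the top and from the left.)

(r2,c4) = j
(r4,c3) = j
(r5,c4) = i
(r1,c4) = k
(r1,c5) = i
(r3,c5) = k
(r4,c2) = k
(r1,c3) = g

g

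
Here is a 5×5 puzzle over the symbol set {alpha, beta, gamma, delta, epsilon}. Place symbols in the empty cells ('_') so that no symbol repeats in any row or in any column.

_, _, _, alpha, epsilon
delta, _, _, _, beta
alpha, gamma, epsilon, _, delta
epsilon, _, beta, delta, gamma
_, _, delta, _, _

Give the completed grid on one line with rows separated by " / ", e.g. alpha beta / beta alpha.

(r1,c3) = gamma
(r2,c3) = alpha
(r3,c4) = beta
(r4,c2) = alpha
(r5,c5) = alpha
(r1,c1) = beta
(r1,c2) = delta
(r2,c2) = epsilon
(r2,c4) = gamma
(r5,c1) = gamma
(r5,c2) = beta
(r5,c4) = epsilon

beta delta gamma alpha epsilon / delta epsilon alpha gamma beta / alpha gamma epsilon beta delta / epsilon alpha beta delta gamma / gamma beta delta epsilon alpha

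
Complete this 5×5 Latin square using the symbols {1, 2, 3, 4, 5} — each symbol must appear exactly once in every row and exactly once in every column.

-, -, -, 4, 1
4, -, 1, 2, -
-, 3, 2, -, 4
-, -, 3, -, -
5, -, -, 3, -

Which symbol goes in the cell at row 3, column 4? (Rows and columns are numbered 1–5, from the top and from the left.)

(r1,c3) = 5
(r2,c2) = 5
(r2,c5) = 3
(r3,c1) = 1
(r3,c4) = 5

5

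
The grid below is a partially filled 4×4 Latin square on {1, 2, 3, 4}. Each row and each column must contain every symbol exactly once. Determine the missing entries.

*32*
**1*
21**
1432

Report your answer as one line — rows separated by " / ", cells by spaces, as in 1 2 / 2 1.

4 3 2 1 / 3 2 1 4 / 2 1 4 3 / 1 4 3 2

Cell (r1,c1): row 1 has {2,3}; column 1 has {1,2} → 4.
Cell (r1,c4): row 1 has {2,3,4}; column 4 has {2} → 1.
Cell (r2,c1): row 2 has {1}; column 1 has {1,2,4} → 3.
Cell (r2,c2): row 2 has {1,3}; column 2 has {1,3,4} → 2.
Cell (r2,c4): row 2 has {1,2,3}; column 4 has {1,2} → 4.
Cell (r3,c3): row 3 has {1,2}; column 3 has {1,2,3} → 4.
Cell (r3,c4): row 3 has {1,2,4}; column 4 has {1,2,4} → 3.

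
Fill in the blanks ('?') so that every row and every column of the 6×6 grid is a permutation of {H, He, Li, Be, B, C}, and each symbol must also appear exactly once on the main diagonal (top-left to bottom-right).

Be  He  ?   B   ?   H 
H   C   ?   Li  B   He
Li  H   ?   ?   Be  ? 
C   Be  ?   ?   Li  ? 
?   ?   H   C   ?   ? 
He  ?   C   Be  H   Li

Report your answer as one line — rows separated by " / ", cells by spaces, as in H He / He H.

At row 1, column 3: row 1 has {H,He,Be,B}; column 3 has {H,C}; that leaves Li.
At row 1, column 5: row 1 has {H,He,Li,Be,B}; column 5 has {H,Li,Be,B}; that leaves C.
At row 2, column 3: row 2 has {H,He,Li,B,C}; column 3 has {H,Li,C}; that leaves Be.
At row 3, column 4: row 3 has {H,Li,Be}; column 4 has {Li,Be,B,C}; that leaves He.
At row 4, column 4: row 4 has {Li,Be,C}; column 4 has {He,Li,Be,B,C}; the diagonal has {Li,Be,C}; that leaves H.
At row 4, column 6: row 4 has {H,Li,Be,C}; column 6 has {H,He,Li}; that leaves B.
At row 5, column 1: row 5 has {H,C}; column 1 has {H,He,Li,Be,C}; that leaves B.
At row 5, column 2: row 5 has {H,B,C}; column 2 has {H,He,Be,C}; that leaves Li.
At row 5, column 5: row 5 has {H,Li,B,C}; column 5 has {H,Li,Be,B,C}; the diagonal has {H,Li,Be,C}; that leaves He.
At row 5, column 6: row 5 has {H,He,Li,B,C}; column 6 has {H,He,Li,B}; that leaves Be.
At row 6, column 2: row 6 has {H,He,Li,Be,C}; column 2 has {H,He,Li,Be,C}; that leaves B.
At row 3, column 3: row 3 has {H,He,Li,Be}; column 3 has {H,Li,Be,C}; the diagonal has {H,He,Li,Be,C}; that leaves B.
At row 3, column 6: row 3 has {H,He,Li,Be,B}; column 6 has {H,He,Li,Be,B}; that leaves C.
At row 4, column 3: row 4 has {H,Li,Be,B,C}; column 3 has {H,Li,Be,B,C}; that leaves He.

Be He Li B C H / H C Be Li B He / Li H B He Be C / C Be He H Li B / B Li H C He Be / He B C Be H Li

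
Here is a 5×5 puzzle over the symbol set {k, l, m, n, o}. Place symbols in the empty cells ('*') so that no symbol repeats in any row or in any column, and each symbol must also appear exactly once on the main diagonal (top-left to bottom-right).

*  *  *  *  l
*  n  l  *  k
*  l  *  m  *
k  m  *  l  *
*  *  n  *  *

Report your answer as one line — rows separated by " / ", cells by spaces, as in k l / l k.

o k m n l / m n l o k / n l k m o / k m o l n / l o n k m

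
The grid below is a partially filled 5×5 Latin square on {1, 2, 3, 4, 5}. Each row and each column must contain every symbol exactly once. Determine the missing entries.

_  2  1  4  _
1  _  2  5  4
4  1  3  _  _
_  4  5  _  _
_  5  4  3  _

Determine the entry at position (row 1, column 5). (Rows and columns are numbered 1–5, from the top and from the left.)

3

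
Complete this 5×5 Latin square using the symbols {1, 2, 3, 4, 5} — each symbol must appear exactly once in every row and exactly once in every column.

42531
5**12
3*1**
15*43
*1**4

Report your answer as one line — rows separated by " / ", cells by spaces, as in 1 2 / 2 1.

(r3,c2): row 3 has {1,3}; column 2 has {1,2,5}, so it must be 4.
(r3,c5): row 3 has {1,3,4}; column 5 has {1,2,3,4}, so it must be 5.
(r4,c3): row 4 has {1,3,4,5}; column 3 has {1,5}, so it must be 2.
(r5,c1): row 5 has {1,4}; column 1 has {1,3,4,5}, so it must be 2.
(r5,c3): row 5 has {1,2,4}; column 3 has {1,2,5}, so it must be 3.
(r5,c4): row 5 has {1,2,3,4}; column 4 has {1,3,4}, so it must be 5.
(r2,c2): row 2 has {1,2,5}; column 2 has {1,2,4,5}, so it must be 3.
(r2,c3): row 2 has {1,2,3,5}; column 3 has {1,2,3,5}, so it must be 4.
(r3,c4): row 3 has {1,3,4,5}; column 4 has {1,3,4,5}, so it must be 2.

4 2 5 3 1 / 5 3 4 1 2 / 3 4 1 2 5 / 1 5 2 4 3 / 2 1 3 5 4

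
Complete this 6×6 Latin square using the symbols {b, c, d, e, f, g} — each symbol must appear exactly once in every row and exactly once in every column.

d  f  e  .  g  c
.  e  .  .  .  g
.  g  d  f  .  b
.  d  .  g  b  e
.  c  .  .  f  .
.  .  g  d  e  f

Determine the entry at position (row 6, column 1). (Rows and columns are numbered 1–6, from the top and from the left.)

c

Cell (r1,c4): row 1 has {c,d,e,f,g}; column 4 has {d,f,g} → b.
Cell (r2,c4): row 2 has {e,g}; column 4 has {b,d,f,g} → c.
Cell (r2,c5): row 2 has {c,e,g}; column 5 has {b,e,f,g} → d.
Cell (r3,c5): row 3 has {b,d,f,g}; column 5 has {b,d,e,f,g} → c.
Cell (r5,c3): row 5 has {c,f}; column 3 has {d,e,g} → b.
Cell (r5,c4): row 5 has {b,c,f}; column 4 has {b,c,d,f,g} → e.
Cell (r5,c6): row 5 has {b,c,e,f}; column 6 has {b,c,e,f,g} → d.
Cell (r6,c2): row 6 has {d,e,f,g}; column 2 has {c,d,e,f,g} → b.
Cell (r2,c3): row 2 has {c,d,e,g}; column 3 has {b,d,e,g} → f.
Cell (r3,c1): row 3 has {b,c,d,f,g}; column 1 has {d} → e.
Cell (r4,c3): row 4 has {b,d,e,g}; column 3 has {b,d,e,f,g} → c.
Cell (r5,c1): row 5 has {b,c,d,e,f}; column 1 has {d,e} → g.
Cell (r6,c1): row 6 has {b,d,e,f,g}; column 1 has {d,e,g} → c.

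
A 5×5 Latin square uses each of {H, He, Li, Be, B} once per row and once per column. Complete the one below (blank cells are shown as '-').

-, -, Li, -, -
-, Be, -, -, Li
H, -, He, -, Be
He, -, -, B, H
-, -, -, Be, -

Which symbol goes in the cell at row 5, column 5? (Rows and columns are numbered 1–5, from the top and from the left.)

(r2,c1) = B
(r2,c3) = H
(r2,c4) = He
(r3,c4) = Li
(r4,c2) = Li
(r4,c3) = Be
(r5,c1) = Li
(r5,c3) = B
(r5,c5) = He

He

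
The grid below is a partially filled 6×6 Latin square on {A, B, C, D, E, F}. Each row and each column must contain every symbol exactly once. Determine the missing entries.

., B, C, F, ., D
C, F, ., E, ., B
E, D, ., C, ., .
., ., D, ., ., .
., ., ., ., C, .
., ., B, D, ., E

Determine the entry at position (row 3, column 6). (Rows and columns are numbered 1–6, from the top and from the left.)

(r1,c1) = A
(r1,c5) = E
(r2,c3) = A
(r2,c5) = D
(r3,c3) = F
(r3,c6) = A

A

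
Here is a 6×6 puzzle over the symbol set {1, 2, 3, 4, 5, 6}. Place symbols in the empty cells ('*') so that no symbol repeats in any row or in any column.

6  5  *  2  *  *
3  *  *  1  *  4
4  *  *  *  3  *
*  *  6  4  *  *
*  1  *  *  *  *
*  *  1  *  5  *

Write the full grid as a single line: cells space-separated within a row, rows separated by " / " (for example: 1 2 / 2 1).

Cell (r6,c1): row 6 has {1,5}; column 1 has {3,4,6} → 2.
Cell (r5,c1): row 5 has {1}; column 1 has {2,3,4,6} → 5.
Cell (r4,c1): row 4 has {4,6}; column 1 has {2,3,4,5,6} → 1.
Cell (r4,c5): row 4 has {1,4,6}; column 5 has {3,5} → 2.
Cell (r2,c5): row 2 has {1,3,4}; column 5 has {2,3,5} → 6.
Cell (r4,c2): row 4 has {1,2,4,6}; column 2 has {1,5} → 3.
Cell (r4,c6): row 4 has {1,2,3,4,6}; column 6 has {4} → 5.
Cell (r5,c5): row 5 has {1,5}; column 5 has {2,3,5,6} → 4.
Cell (r1,c5): row 1 has {2,5,6}; column 5 has {2,3,4,5,6} → 1.
Cell (r1,c6): row 1 has {1,2,5,6}; column 6 has {4,5} → 3.
Cell (r2,c2): row 2 has {1,3,4,6}; column 2 has {1,3,5} → 2.
Cell (r2,c3): row 2 has {1,2,3,4,6}; column 3 has {1,6} → 5.
Cell (r3,c2): row 3 has {3,4}; column 2 has {1,2,3,5} → 6.
Cell (r3,c3): row 3 has {3,4,6}; column 3 has {1,5,6} → 2.
Cell (r3,c4): row 3 has {2,3,4,6}; column 4 has {1,2,4} → 5.
Cell (r3,c6): row 3 has {2,3,4,5,6}; column 6 has {3,4,5} → 1.
Cell (r5,c3): row 5 has {1,4,5}; column 3 has {1,2,5,6} → 3.
Cell (r5,c4): row 5 has {1,3,4,5}; column 4 has {1,2,4,5} → 6.
Cell (r5,c6): row 5 has {1,3,4,5,6}; column 6 has {1,3,4,5} → 2.
Cell (r6,c2): row 6 has {1,2,5}; column 2 has {1,2,3,5,6} → 4.
Cell (r6,c4): row 6 has {1,2,4,5}; column 4 has {1,2,4,5,6} → 3.
Cell (r6,c6): row 6 has {1,2,3,4,5}; column 6 has {1,2,3,4,5} → 6.
Cell (r1,c3): row 1 has {1,2,3,5,6}; column 3 has {1,2,3,5,6} → 4.

6 5 4 2 1 3 / 3 2 5 1 6 4 / 4 6 2 5 3 1 / 1 3 6 4 2 5 / 5 1 3 6 4 2 / 2 4 1 3 5 6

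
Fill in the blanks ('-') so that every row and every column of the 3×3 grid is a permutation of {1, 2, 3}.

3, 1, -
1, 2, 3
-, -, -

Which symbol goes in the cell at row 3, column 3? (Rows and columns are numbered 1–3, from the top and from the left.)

1

(r1,c3) = 2
(r3,c1) = 2
(r3,c2) = 3
(r3,c3) = 1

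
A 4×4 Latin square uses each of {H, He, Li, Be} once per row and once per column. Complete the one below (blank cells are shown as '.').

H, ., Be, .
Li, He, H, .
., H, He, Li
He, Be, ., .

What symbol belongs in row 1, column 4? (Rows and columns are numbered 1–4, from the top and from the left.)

Cell (r1,c2): row 1 has {H,Be}; column 2 has {H,He,Be} → Li.
Cell (r1,c4): row 1 has {H,Li,Be}; column 4 has {Li} → He.

He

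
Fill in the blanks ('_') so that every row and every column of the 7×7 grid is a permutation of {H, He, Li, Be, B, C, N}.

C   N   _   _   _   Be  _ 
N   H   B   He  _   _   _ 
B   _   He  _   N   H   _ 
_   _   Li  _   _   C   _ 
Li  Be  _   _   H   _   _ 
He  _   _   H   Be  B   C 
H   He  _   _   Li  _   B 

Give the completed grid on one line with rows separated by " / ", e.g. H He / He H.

C N H Li B Be He / N H B He C Li Be / B C He Be N H Li / Be B Li N He C H / Li Be C B H He N / He Li N H Be B C / H He Be C Li N B

(r1,c3) = H
(r2,c5) = C
(r2,c6) = Li
(r2,c7) = Be
(r3,c7) = Li
(r4,c1) = Be
(r4,c2) = B
(r4,c4) = N
(r4,c5) = He
(r4,c7) = H
(r6,c2) = Li
(r6,c3) = N
(r7,c6) = N
(r1,c5) = B
(r1,c7) = He
(r3,c2) = C
(r3,c4) = Be
(r5,c3) = C
(r5,c4) = B
(r5,c6) = He
(r5,c7) = N
(r7,c3) = Be
(r7,c4) = C
(r1,c4) = Li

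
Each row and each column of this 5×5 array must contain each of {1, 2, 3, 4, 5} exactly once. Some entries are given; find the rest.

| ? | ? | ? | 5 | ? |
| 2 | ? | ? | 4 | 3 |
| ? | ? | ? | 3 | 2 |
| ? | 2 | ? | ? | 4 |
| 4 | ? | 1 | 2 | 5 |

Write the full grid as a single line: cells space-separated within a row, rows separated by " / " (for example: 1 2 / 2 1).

Cell (r1,c5): row 1 has {5}; column 5 has {2,3,4,5} → 1.
Cell (r2,c3): row 2 has {2,3,4}; column 3 has {1} → 5.
Cell (r3,c3): row 3 has {2,3}; column 3 has {1,5} → 4.
Cell (r4,c3): row 4 has {2,4}; column 3 has {1,4,5} → 3.
Cell (r4,c4): row 4 has {2,3,4}; column 4 has {2,3,4,5} → 1.
Cell (r5,c2): row 5 has {1,2,4,5}; column 2 has {2} → 3.
Cell (r1,c1): row 1 has {1,5}; column 1 has {2,4} → 3.
Cell (r1,c2): row 1 has {1,3,5}; column 2 has {2,3} → 4.
Cell (r1,c3): row 1 has {1,3,4,5}; column 3 has {1,3,4,5} → 2.
Cell (r2,c2): row 2 has {2,3,4,5}; column 2 has {2,3,4} → 1.
Cell (r3,c2): row 3 has {2,3,4}; column 2 has {1,2,3,4} → 5.
Cell (r4,c1): row 4 has {1,2,3,4}; column 1 has {2,3,4} → 5.
Cell (r3,c1): row 3 has {2,3,4,5}; column 1 has {2,3,4,5} → 1.

3 4 2 5 1 / 2 1 5 4 3 / 1 5 4 3 2 / 5 2 3 1 4 / 4 3 1 2 5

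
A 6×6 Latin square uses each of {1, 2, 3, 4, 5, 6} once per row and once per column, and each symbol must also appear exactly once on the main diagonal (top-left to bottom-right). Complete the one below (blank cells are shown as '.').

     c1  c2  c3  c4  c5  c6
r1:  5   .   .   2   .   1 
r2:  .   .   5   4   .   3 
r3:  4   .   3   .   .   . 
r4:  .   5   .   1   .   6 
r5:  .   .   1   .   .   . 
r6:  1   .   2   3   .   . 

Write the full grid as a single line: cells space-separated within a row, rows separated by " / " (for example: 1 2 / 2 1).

5 3 6 2 4 1 / 6 2 5 4 1 3 / 4 1 3 6 2 5 / 2 5 4 1 3 6 / 3 4 1 5 6 2 / 1 6 2 3 5 4

(r4,c3) = 4
(r6,c6) = 4
(r1,c3) = 6
(r6,c2) = 6
(r6,c5) = 5
(r2,c2) = 2
(r3,c2) = 1
(r5,c5) = 6
(r2,c1) = 6
(r2,c5) = 1
(r3,c5) = 2
(r3,c6) = 5
(r4,c5) = 3
(r5,c4) = 5
(r5,c6) = 2
(r1,c5) = 4
(r3,c4) = 6
(r4,c1) = 2
(r5,c1) = 3
(r5,c2) = 4
(r1,c2) = 3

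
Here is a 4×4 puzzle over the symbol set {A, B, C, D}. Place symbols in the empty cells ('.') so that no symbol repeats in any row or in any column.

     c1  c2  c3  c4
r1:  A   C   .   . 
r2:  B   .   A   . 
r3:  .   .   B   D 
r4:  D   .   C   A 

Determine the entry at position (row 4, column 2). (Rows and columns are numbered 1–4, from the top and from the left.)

B

At row 1, column 3: row 1 has {A,C}; column 3 has {A,B,C}; that leaves D.
At row 1, column 4: row 1 has {A,C,D}; column 4 has {A,D}; that leaves B.
At row 2, column 2: row 2 has {A,B}; column 2 has {C}; that leaves D.
At row 2, column 4: row 2 has {A,B,D}; column 4 has {A,B,D}; that leaves C.
At row 3, column 1: row 3 has {B,D}; column 1 has {A,B,D}; that leaves C.
At row 3, column 2: row 3 has {B,C,D}; column 2 has {C,D}; that leaves A.
At row 4, column 2: row 4 has {A,C,D}; column 2 has {A,C,D}; that leaves B.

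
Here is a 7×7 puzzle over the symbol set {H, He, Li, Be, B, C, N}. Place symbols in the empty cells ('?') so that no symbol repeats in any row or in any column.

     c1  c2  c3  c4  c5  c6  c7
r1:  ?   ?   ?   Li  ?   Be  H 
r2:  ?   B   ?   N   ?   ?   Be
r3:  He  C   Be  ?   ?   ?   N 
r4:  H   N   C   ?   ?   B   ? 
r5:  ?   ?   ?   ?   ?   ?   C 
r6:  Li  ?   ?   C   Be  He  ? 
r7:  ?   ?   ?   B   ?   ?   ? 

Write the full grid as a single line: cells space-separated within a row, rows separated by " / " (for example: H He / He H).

At row 1, column 2: row 1 has {H,Li,Be}; column 2 has {B,C,N}; that leaves He.
At row 2, column 1: row 2 has {Be,B,N}; column 1 has {H,He,Li}; that leaves C.
At row 3, column 4: row 3 has {He,Be,C,N}; column 4 has {Li,B,C,N}; that leaves H.
At row 3, column 6: row 3 has {H,He,Be,C,N}; column 6 has {He,Be,B}; that leaves Li.
At row 6, column 2: row 6 has {He,Li,Be,C}; column 2 has {He,B,C,N}; that leaves H.
At row 6, column 7: row 6 has {H,He,Li,Be,C}; column 7 has {H,Be,C,N}; that leaves B.
At row 2, column 6: row 2 has {Be,B,C,N}; column 6 has {He,Li,Be,B}; that leaves H.
At row 3, column 5: row 3 has {H,He,Li,Be,C,N}; column 5 has {Be}; that leaves B.
At row 5, column 6: row 5 has {C}; column 6 has {H,He,Li,Be,B}; that leaves N.
At row 6, column 3: row 6 has {H,He,Li,Be,B,C}; column 3 has {Be,C}; that leaves N.
At row 7, column 6: row 7 has {B}; column 6 has {H,He,Li,Be,B,N}; that leaves C.
At row 1, column 3: row 1 has {H,He,Li,Be}; column 3 has {Be,C,N}; that leaves B.
At row 1, column 1: row 1 has {H,He,Li,Be,B}; column 1 has {H,He,Li,C}; that leaves N.
At row 1, column 5: row 1 has {H,He,Li,Be,B,N}; column 5 has {Be,B}; that leaves C.
At row 7, column 1: row 7 has {B,C}; column 1 has {H,He,Li,C,N}; that leaves Be.
At row 7, column 2: row 7 has {Be,B,C}; column 2 has {H,He,B,C,N}; that leaves Li.
At row 7, column 7: row 7 has {Li,Be,B,C}; column 7 has {H,Be,B,C,N}; that leaves He.
At row 4, column 7: row 4 has {H,B,C,N}; column 7 has {H,He,Be,B,C,N}; that leaves Li.
At row 5, column 1: row 5 has {C,N}; column 1 has {H,He,Li,Be,C,N}; that leaves B.
At row 5, column 2: row 5 has {B,C,N}; column 2 has {H,He,Li,B,C,N}; that leaves Be.
At row 5, column 4: row 5 has {Be,B,C,N}; column 4 has {H,Li,B,C,N}; that leaves He.
At row 7, column 3: row 7 has {He,Li,Be,B,C}; column 3 has {Be,B,C,N}; that leaves H.
At row 7, column 5: row 7 has {H,He,Li,Be,B,C}; column 5 has {Be,B,C}; that leaves N.
At row 4, column 4: row 4 has {H,Li,B,C,N}; column 4 has {H,He,Li,B,C,N}; that leaves Be.
At row 4, column 5: row 4 has {H,Li,Be,B,C,N}; column 5 has {Be,B,C,N}; that leaves He.
At row 5, column 3: row 5 has {He,Be,B,C,N}; column 3 has {H,Be,B,C,N}; that leaves Li.
At row 5, column 5: row 5 has {He,Li,Be,B,C,N}; column 5 has {He,Be,B,C,N}; that leaves H.
At row 2, column 3: row 2 has {H,Be,B,C,N}; column 3 has {H,Li,Be,B,C,N}; that leaves He.
At row 2, column 5: row 2 has {H,He,Be,B,C,N}; column 5 has {H,He,Be,B,C,N}; that leaves Li.

N He B Li C Be H / C B He N Li H Be / He C Be H B Li N / H N C Be He B Li / B Be Li He H N C / Li H N C Be He B / Be Li H B N C He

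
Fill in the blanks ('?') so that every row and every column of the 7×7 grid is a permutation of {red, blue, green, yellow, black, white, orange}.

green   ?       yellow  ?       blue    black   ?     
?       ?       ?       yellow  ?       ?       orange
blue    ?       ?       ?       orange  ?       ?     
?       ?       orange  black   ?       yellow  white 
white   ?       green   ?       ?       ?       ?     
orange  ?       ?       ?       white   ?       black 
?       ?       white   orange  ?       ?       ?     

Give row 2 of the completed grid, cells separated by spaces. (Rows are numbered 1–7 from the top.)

black green blue yellow red white orange

(r1,c7) = red
(r4,c1) = red
(r4,c5) = green
(r1,c4) = white
(r2,c1) = black
(r2,c5) = red
(r4,c2) = blue
(r7,c1) = yellow
(r7,c5) = black
(r1,c2) = orange
(r2,c3) = blue
(r5,c5) = yellow
(r5,c7) = blue
(r6,c3) = red
(r7,c7) = green
(r3,c3) = black
(r3,c7) = yellow
(r5,c4) = red
(r5,c6) = orange
(r7,c2) = red
(r7,c6) = blue
(r3,c4) = green
(r5,c2) = black
(r6,c4) = blue
(r6,c6) = green
(r2,c6) = white
(r3,c2) = white
(r3,c6) = red
(r6,c2) = yellow
(r2,c2) = green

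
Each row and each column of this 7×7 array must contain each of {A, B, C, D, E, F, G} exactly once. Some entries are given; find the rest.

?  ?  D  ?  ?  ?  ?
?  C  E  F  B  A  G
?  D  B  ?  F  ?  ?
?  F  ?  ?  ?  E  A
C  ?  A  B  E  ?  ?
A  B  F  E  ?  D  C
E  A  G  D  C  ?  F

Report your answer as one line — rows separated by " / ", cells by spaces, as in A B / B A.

F E D C A G B / D C E F B A G / G D B A F C E / B F C G D E A / C G A B E F D / A B F E G D C / E A G D C B F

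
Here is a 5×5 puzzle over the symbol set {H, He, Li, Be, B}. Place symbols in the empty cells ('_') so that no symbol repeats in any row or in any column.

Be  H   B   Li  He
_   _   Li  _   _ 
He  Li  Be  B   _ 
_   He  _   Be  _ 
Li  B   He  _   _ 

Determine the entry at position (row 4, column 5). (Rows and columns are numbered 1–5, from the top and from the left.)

Li

(r2,c2) = Be
(r3,c5) = H
(r4,c3) = H
(r5,c4) = H
(r5,c5) = Be
(r2,c4) = He
(r2,c5) = B
(r4,c1) = B
(r4,c5) = Li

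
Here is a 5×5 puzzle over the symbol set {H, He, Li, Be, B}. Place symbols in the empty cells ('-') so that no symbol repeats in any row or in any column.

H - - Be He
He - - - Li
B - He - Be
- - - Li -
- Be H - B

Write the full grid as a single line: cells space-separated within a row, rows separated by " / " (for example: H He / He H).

H B Li Be He / He H Be B Li / B Li He H Be / Be He B Li H / Li Be H He B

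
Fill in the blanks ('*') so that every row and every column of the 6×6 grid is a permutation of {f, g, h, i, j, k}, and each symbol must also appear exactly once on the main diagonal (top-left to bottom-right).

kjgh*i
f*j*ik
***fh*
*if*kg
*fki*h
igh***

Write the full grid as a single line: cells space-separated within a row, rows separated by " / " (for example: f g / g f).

(r1,c5): row 1 has {g,h,i,j,k}; column 5 has {h,i,k}, so it must be f.
(r2,c2): row 2 has {f,i,j,k}; column 2 has {f,g,i,j}; the diagonal has {k}, so it must be h.
(r2,c4): row 2 has {f,h,i,j,k}; column 4 has {f,h,i}, so it must be g.
(r3,c2): row 3 has {f,h}; column 2 has {f,g,h,i,j}, so it must be k.
(r3,c3): row 3 has {f,h,k}; column 3 has {f,g,h,j,k}; the diagonal has {h,k}, so it must be i.
(r3,c6): row 3 has {f,h,i,k}; column 6 has {g,h,i,k}, so it must be j.
(r4,c4): row 4 has {f,g,i,k}; column 4 has {f,g,h,i}; the diagonal has {h,i,k}, so it must be j.
(r5,c5): row 5 has {f,h,i,k}; column 5 has {f,h,i,k}; the diagonal has {h,i,j,k}, so it must be g.
(r6,c4): row 6 has {g,h,i}; column 4 has {f,g,h,i,j}, so it must be k.
(r6,c5): row 6 has {g,h,i,k}; column 5 has {f,g,h,i,k}, so it must be j.
(r6,c6): row 6 has {g,h,i,j,k}; column 6 has {g,h,i,j,k}; the diagonal has {g,h,i,j,k}, so it must be f.
(r3,c1): row 3 has {f,h,i,j,k}; column 1 has {f,i,k}, so it must be g.
(r4,c1): row 4 has {f,g,i,j,k}; column 1 has {f,g,i,k}, so it must be h.
(r5,c1): row 5 has {f,g,h,i,k}; column 1 has {f,g,h,i,k}, so it must be j.

k j g h f i / f h j g i k / g k i f h j / h i f j k g / j f k i g h / i g h k j f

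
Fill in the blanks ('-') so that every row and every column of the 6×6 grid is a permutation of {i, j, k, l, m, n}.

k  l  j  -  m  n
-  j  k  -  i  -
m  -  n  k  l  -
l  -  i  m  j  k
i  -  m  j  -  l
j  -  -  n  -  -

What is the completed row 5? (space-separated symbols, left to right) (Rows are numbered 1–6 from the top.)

i k m j n l

(r1,c4) = i
(r2,c1) = n
(r2,c4) = l
(r2,c6) = m
(r3,c2) = i
(r3,c6) = j
(r4,c2) = n
(r5,c2) = k
(r5,c5) = n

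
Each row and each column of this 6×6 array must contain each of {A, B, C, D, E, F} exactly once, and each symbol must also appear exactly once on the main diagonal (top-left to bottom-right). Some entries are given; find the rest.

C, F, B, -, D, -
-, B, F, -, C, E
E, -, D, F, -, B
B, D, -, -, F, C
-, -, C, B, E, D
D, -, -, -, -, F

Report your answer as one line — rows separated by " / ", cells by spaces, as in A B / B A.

Cell (r1,c6): row 1 has {B,C,D,F}; column 6 has {B,C,D,E,F} → A.
Cell (r2,c1): row 2 has {B,C,E,F}; column 1 has {B,C,D,E} → A.
Cell (r2,c4): row 2 has {A,B,C,E,F}; column 4 has {B,F} → D.
Cell (r3,c5): row 3 has {B,D,E,F}; column 5 has {C,D,E,F} → A.
Cell (r4,c4): row 4 has {B,C,D,F}; column 4 has {B,D,F}; the diagonal has {B,C,D,E,F} → A.
Cell (r5,c1): row 5 has {B,C,D,E}; column 1 has {A,B,C,D,E} → F.
Cell (r5,c2): row 5 has {B,C,D,E,F}; column 2 has {B,D,F} → A.
Cell (r6,c5): row 6 has {D,F}; column 5 has {A,C,D,E,F} → B.
Cell (r1,c4): row 1 has {A,B,C,D,F}; column 4 has {A,B,D,F} → E.
Cell (r3,c2): row 3 has {A,B,D,E,F}; column 2 has {A,B,D,F} → C.
Cell (r4,c3): row 4 has {A,B,C,D,F}; column 3 has {B,C,D,F} → E.
Cell (r6,c2): row 6 has {B,D,F}; column 2 has {A,B,C,D,F} → E.
Cell (r6,c3): row 6 has {B,D,E,F}; column 3 has {B,C,D,E,F} → A.
Cell (r6,c4): row 6 has {A,B,D,E,F}; column 4 has {A,B,D,E,F} → C.

C F B E D A / A B F D C E / E C D F A B / B D E A F C / F A C B E D / D E A C B F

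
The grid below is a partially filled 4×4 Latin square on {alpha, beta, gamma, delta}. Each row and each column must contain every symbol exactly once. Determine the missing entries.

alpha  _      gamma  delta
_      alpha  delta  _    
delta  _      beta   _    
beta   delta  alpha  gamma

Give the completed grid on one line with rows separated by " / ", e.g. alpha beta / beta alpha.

At row 1, column 2: row 1 has {alpha,gamma,delta}; column 2 has {alpha,delta}; that leaves beta.
At row 2, column 1: row 2 has {alpha,delta}; column 1 has {alpha,beta,delta}; that leaves gamma.
At row 2, column 4: row 2 has {alpha,gamma,delta}; column 4 has {gamma,delta}; that leaves beta.
At row 3, column 2: row 3 has {beta,delta}; column 2 has {alpha,beta,delta}; that leaves gamma.
At row 3, column 4: row 3 has {beta,gamma,delta}; column 4 has {beta,gamma,delta}; that leaves alpha.

alpha beta gamma delta / gamma alpha delta beta / delta gamma beta alpha / beta delta alpha gamma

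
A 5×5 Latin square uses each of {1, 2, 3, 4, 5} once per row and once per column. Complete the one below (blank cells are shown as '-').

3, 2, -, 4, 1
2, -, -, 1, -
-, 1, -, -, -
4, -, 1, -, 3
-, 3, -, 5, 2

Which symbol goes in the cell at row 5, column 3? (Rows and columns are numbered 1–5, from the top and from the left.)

4

(r1,c3): row 1 has {1,2,3,4}; column 3 has {1}, so it must be 5.
(r3,c1): row 3 has {1}; column 1 has {2,3,4}, so it must be 5.
(r3,c5): row 3 has {1,5}; column 5 has {1,2,3}, so it must be 4.
(r4,c2): row 4 has {1,3,4}; column 2 has {1,2,3}, so it must be 5.
(r4,c4): row 4 has {1,3,4,5}; column 4 has {1,4,5}, so it must be 2.
(r5,c1): row 5 has {2,3,5}; column 1 has {2,3,4,5}, so it must be 1.
(r5,c3): row 5 has {1,2,3,5}; column 3 has {1,5}, so it must be 4.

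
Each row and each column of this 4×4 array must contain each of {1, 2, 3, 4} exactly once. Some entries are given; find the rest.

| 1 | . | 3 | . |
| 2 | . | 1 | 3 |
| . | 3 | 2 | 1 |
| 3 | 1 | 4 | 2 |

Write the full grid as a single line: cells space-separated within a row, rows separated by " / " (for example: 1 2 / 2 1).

(r1,c4) = 4
(r2,c2) = 4
(r3,c1) = 4
(r1,c2) = 2

1 2 3 4 / 2 4 1 3 / 4 3 2 1 / 3 1 4 2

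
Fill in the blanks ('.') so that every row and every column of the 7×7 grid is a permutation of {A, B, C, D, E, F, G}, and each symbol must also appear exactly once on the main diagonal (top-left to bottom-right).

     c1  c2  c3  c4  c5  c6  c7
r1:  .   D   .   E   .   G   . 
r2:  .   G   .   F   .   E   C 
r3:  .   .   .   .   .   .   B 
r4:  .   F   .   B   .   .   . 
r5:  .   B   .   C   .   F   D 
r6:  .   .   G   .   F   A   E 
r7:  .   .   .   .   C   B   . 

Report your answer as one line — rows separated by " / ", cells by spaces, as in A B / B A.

(r5,c5) = E
(r6,c2) = C
(r6,c4) = D
(r7,c7) = F
(r1,c1) = C
(r1,c7) = A
(r3,c3) = D
(r3,c6) = C
(r4,c6) = D
(r4,c7) = G
(r5,c3) = A
(r6,c1) = B
(r7,c3) = E
(r1,c5) = B
(r2,c3) = B
(r4,c3) = C
(r4,c5) = A
(r5,c1) = G
(r7,c2) = A
(r7,c4) = G
(r1,c3) = F
(r2,c5) = D
(r3,c2) = E
(r3,c4) = A
(r3,c5) = G
(r4,c1) = E
(r7,c1) = D
(r2,c1) = A
(r3,c1) = F

C D F E B G A / A G B F D E C / F E D A G C B / E F C B A D G / G B A C E F D / B C G D F A E / D A E G C B F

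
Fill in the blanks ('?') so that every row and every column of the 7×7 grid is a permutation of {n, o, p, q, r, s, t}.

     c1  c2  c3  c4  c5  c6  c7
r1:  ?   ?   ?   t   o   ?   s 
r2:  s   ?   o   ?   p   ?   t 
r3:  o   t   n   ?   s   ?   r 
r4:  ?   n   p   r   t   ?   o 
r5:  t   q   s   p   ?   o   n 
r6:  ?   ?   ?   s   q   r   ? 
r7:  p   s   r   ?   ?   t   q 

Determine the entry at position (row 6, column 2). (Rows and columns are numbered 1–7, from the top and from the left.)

o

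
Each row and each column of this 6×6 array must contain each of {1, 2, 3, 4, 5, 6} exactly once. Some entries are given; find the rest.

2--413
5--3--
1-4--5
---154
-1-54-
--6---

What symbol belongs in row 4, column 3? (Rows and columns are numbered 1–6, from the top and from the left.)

3

(r1,c3) = 5
(r6,c4) = 2
(r6,c5) = 3
(r6,c6) = 1
(r1,c2) = 6
(r3,c4) = 6
(r3,c5) = 2
(r6,c1) = 4
(r6,c2) = 5
(r2,c5) = 6
(r2,c6) = 2
(r3,c2) = 3
(r4,c2) = 2
(r4,c3) = 3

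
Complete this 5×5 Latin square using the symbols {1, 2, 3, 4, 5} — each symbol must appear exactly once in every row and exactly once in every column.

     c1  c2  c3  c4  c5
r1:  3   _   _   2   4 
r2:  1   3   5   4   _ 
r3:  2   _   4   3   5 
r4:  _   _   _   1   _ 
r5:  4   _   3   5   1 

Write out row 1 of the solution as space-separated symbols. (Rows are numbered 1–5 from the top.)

At row 1, column 3: row 1 has {2,3,4}; column 3 has {3,4,5}; that leaves 1.
At row 2, column 5: row 2 has {1,3,4,5}; column 5 has {1,4,5}; that leaves 2.
At row 3, column 2: row 3 has {2,3,4,5}; column 2 has {3}; that leaves 1.
At row 4, column 1: row 4 has {1}; column 1 has {1,2,3,4}; that leaves 5.
At row 4, column 3: row 4 has {1,5}; column 3 has {1,3,4,5}; that leaves 2.
At row 4, column 5: row 4 has {1,2,5}; column 5 has {1,2,4,5}; that leaves 3.
At row 5, column 2: row 5 has {1,3,4,5}; column 2 has {1,3}; that leaves 2.
At row 1, column 2: row 1 has {1,2,3,4}; column 2 has {1,2,3}; that leaves 5.

3 5 1 2 4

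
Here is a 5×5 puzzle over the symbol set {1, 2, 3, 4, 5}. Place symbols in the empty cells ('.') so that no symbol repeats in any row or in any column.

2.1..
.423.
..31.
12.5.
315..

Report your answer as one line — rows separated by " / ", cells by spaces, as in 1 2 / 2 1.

2 3 1 4 5 / 5 4 2 3 1 / 4 5 3 1 2 / 1 2 4 5 3 / 3 1 5 2 4

(r1,c4) = 4
(r2,c1) = 5
(r2,c5) = 1
(r3,c1) = 4
(r3,c2) = 5
(r3,c5) = 2
(r4,c3) = 4
(r4,c5) = 3
(r5,c4) = 2
(r5,c5) = 4
(r1,c2) = 3
(r1,c5) = 5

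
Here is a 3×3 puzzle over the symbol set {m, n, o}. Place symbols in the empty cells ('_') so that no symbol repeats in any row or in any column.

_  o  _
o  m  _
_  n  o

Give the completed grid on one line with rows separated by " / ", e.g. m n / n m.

n o m / o m n / m n o

(r2,c3) = n
(r3,c1) = m
(r1,c1) = n
(r1,c3) = m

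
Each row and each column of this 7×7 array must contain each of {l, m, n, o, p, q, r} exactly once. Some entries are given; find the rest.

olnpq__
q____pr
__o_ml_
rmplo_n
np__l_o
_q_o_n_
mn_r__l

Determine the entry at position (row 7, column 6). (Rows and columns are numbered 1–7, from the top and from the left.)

At row 1, column 7: row 1 has {l,n,o,p,q}; column 7 has {l,n,o,r}; that leaves m.
At row 2, column 2: row 2 has {p,q,r}; column 2 has {l,m,n,p,q}; that leaves o.
At row 2, column 5: row 2 has {o,p,q,r}; column 5 has {l,m,o,q}; that leaves n.
At row 3, column 1: row 3 has {l,m,o}; column 1 has {m,n,o,q,r}; that leaves p.
At row 3, column 2: row 3 has {l,m,o,p}; column 2 has {l,m,n,o,p,q}; that leaves r.
At row 3, column 7: row 3 has {l,m,o,p,r}; column 7 has {l,m,n,o,r}; that leaves q.
At row 4, column 6: row 4 has {l,m,n,o,p,r}; column 6 has {l,n,p}; that leaves q.
At row 6, column 1: row 6 has {n,o,q}; column 1 has {m,n,o,p,q,r}; that leaves l.
At row 6, column 7: row 6 has {l,n,o,q}; column 7 has {l,m,n,o,q,r}; that leaves p.
At row 7, column 3: row 7 has {l,m,n,r}; column 3 has {n,o,p}; that leaves q.
At row 7, column 5: row 7 has {l,m,n,q,r}; column 5 has {l,m,n,o,q}; that leaves p.
At row 7, column 6: row 7 has {l,m,n,p,q,r}; column 6 has {l,n,p,q}; that leaves o.

o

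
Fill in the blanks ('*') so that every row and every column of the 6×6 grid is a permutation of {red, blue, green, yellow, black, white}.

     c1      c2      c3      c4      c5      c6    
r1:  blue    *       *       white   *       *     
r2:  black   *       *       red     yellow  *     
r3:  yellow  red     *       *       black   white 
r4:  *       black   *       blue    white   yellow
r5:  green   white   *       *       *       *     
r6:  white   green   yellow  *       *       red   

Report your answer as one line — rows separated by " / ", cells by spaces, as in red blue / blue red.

blue yellow red white green black / black blue white red yellow green / yellow red blue green black white / red black green blue white yellow / green white black yellow red blue / white green yellow black blue red

(r1,c2) = yellow
(r2,c2) = blue
(r2,c6) = green
(r3,c4) = green
(r4,c1) = red
(r4,c3) = green
(r6,c4) = black
(r6,c5) = blue
(r1,c6) = black
(r2,c3) = white
(r3,c3) = blue
(r5,c4) = yellow
(r5,c5) = red
(r5,c6) = blue
(r1,c3) = red
(r1,c5) = green
(r5,c3) = black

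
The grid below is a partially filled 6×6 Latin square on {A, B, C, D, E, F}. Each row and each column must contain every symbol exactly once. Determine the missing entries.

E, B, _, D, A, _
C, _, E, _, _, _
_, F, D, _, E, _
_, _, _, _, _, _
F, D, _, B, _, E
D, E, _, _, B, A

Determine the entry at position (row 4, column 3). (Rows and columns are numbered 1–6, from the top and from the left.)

B

(r2,c2) = A
(r2,c4) = F
(r2,c5) = D
(r2,c6) = B
(r3,c6) = C
(r4,c2) = C
(r4,c5) = F
(r4,c6) = D
(r5,c5) = C
(r6,c4) = C
(r1,c6) = F
(r3,c4) = A
(r4,c4) = E
(r5,c3) = A
(r6,c3) = F
(r1,c3) = C
(r3,c1) = B
(r4,c1) = A
(r4,c3) = B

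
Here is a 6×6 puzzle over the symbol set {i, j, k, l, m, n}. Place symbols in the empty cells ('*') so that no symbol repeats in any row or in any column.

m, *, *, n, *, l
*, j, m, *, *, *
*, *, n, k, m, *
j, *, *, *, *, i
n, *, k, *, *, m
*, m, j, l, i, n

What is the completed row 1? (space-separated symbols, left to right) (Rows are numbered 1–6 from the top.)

m k i n j l

(r1,c3) = i
(r2,c4) = i
(r2,c6) = k
(r3,c6) = j
(r4,c3) = l
(r4,c4) = m
(r5,c4) = j
(r5,c5) = l
(r6,c1) = k
(r1,c2) = k
(r1,c5) = j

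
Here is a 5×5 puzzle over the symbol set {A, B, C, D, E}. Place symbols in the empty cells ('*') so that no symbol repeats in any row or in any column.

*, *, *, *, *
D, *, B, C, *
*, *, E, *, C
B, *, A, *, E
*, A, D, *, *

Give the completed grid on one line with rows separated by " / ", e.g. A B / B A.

E B C A D / D E B C A / A D E B C / B C A D E / C A D E B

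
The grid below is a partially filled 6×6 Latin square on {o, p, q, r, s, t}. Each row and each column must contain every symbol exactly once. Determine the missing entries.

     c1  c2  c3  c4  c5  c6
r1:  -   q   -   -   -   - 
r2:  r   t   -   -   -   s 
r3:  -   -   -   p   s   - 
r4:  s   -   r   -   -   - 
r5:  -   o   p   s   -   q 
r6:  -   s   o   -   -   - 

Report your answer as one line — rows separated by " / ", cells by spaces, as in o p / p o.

(r2,c3) = q
(r2,c4) = o
(r2,c5) = p
(r3,c2) = r
(r3,c3) = t
(r3,c6) = o
(r4,c2) = p
(r4,c6) = t
(r5,c1) = t
(r5,c5) = r
(r1,c3) = s
(r3,c1) = q
(r4,c4) = q
(r4,c5) = o
(r6,c1) = p
(r6,c6) = r
(r1,c1) = o
(r1,c5) = t
(r1,c6) = p
(r6,c4) = t
(r6,c5) = q
(r1,c4) = r

o q s r t p / r t q o p s / q r t p s o / s p r q o t / t o p s r q / p s o t q r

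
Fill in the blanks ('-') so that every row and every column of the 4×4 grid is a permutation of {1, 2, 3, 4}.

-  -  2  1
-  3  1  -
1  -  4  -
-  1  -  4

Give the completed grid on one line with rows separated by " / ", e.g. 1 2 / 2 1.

3 4 2 1 / 4 3 1 2 / 1 2 4 3 / 2 1 3 4

row 1 has {1,2}; column 2 has {1,3} — only 4 is left for (r1,c2).
row 2 has {1,3}; column 4 has {1,4} — only 2 is left for (r2,c4).
row 3 has {1,4}; column 2 has {1,3,4} — only 2 is left for (r3,c2).
row 3 has {1,2,4}; column 4 has {1,2,4} — only 3 is left for (r3,c4).
row 4 has {1,4}; column 3 has {1,2,4} — only 3 is left for (r4,c3).
row 1 has {1,2,4}; column 1 has {1} — only 3 is left for (r1,c1).
row 2 has {1,2,3}; column 1 has {1,3} — only 4 is left for (r2,c1).
row 4 has {1,3,4}; column 1 has {1,3,4} — only 2 is left for (r4,c1).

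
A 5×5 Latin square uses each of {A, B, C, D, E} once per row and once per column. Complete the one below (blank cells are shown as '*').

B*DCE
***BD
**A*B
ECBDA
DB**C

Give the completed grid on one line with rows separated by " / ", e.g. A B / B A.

(r1,c2) = A
(r2,c2) = E
(r2,c3) = C
(r3,c1) = C
(r3,c2) = D
(r3,c4) = E
(r5,c3) = E
(r5,c4) = A
(r2,c1) = A

B A D C E / A E C B D / C D A E B / E C B D A / D B E A C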